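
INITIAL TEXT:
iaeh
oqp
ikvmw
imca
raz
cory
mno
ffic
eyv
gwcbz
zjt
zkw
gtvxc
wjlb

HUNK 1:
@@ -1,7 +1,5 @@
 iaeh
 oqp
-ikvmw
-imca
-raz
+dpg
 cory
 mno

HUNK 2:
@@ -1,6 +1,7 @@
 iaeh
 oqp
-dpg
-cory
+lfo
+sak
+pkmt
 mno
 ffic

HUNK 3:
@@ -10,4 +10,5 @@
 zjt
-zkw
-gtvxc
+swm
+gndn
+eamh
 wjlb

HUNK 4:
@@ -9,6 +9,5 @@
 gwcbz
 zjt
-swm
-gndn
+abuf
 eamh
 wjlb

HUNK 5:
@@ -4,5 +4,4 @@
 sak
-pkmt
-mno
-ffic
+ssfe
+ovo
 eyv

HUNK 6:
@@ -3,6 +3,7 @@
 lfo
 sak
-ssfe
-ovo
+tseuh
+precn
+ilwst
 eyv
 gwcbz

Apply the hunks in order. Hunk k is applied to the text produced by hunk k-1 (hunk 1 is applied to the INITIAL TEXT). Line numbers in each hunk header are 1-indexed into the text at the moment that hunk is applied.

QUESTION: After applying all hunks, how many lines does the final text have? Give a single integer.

Answer: 13

Derivation:
Hunk 1: at line 1 remove [ikvmw,imca,raz] add [dpg] -> 12 lines: iaeh oqp dpg cory mno ffic eyv gwcbz zjt zkw gtvxc wjlb
Hunk 2: at line 1 remove [dpg,cory] add [lfo,sak,pkmt] -> 13 lines: iaeh oqp lfo sak pkmt mno ffic eyv gwcbz zjt zkw gtvxc wjlb
Hunk 3: at line 10 remove [zkw,gtvxc] add [swm,gndn,eamh] -> 14 lines: iaeh oqp lfo sak pkmt mno ffic eyv gwcbz zjt swm gndn eamh wjlb
Hunk 4: at line 9 remove [swm,gndn] add [abuf] -> 13 lines: iaeh oqp lfo sak pkmt mno ffic eyv gwcbz zjt abuf eamh wjlb
Hunk 5: at line 4 remove [pkmt,mno,ffic] add [ssfe,ovo] -> 12 lines: iaeh oqp lfo sak ssfe ovo eyv gwcbz zjt abuf eamh wjlb
Hunk 6: at line 3 remove [ssfe,ovo] add [tseuh,precn,ilwst] -> 13 lines: iaeh oqp lfo sak tseuh precn ilwst eyv gwcbz zjt abuf eamh wjlb
Final line count: 13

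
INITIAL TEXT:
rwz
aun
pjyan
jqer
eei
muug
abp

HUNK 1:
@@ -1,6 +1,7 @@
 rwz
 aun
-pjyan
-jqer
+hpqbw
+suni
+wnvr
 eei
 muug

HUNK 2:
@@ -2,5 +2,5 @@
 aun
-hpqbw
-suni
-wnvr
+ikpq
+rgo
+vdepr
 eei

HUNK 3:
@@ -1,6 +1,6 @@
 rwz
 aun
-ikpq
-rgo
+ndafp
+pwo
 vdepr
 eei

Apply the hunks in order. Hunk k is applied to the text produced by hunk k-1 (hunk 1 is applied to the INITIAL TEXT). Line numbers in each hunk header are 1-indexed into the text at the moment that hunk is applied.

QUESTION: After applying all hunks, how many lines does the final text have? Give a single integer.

Hunk 1: at line 1 remove [pjyan,jqer] add [hpqbw,suni,wnvr] -> 8 lines: rwz aun hpqbw suni wnvr eei muug abp
Hunk 2: at line 2 remove [hpqbw,suni,wnvr] add [ikpq,rgo,vdepr] -> 8 lines: rwz aun ikpq rgo vdepr eei muug abp
Hunk 3: at line 1 remove [ikpq,rgo] add [ndafp,pwo] -> 8 lines: rwz aun ndafp pwo vdepr eei muug abp
Final line count: 8

Answer: 8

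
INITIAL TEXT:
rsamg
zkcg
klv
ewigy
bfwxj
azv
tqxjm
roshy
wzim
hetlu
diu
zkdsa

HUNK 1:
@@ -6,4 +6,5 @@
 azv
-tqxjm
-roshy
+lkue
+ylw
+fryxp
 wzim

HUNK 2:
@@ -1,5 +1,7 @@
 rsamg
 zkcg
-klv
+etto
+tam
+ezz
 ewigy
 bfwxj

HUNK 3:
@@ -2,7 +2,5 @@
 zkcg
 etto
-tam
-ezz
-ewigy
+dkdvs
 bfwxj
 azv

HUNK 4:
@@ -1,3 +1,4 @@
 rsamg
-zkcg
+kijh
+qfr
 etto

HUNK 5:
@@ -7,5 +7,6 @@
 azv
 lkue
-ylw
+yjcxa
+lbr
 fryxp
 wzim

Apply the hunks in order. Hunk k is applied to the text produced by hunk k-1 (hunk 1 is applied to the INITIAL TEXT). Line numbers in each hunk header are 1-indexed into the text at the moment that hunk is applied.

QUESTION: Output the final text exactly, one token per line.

Answer: rsamg
kijh
qfr
etto
dkdvs
bfwxj
azv
lkue
yjcxa
lbr
fryxp
wzim
hetlu
diu
zkdsa

Derivation:
Hunk 1: at line 6 remove [tqxjm,roshy] add [lkue,ylw,fryxp] -> 13 lines: rsamg zkcg klv ewigy bfwxj azv lkue ylw fryxp wzim hetlu diu zkdsa
Hunk 2: at line 1 remove [klv] add [etto,tam,ezz] -> 15 lines: rsamg zkcg etto tam ezz ewigy bfwxj azv lkue ylw fryxp wzim hetlu diu zkdsa
Hunk 3: at line 2 remove [tam,ezz,ewigy] add [dkdvs] -> 13 lines: rsamg zkcg etto dkdvs bfwxj azv lkue ylw fryxp wzim hetlu diu zkdsa
Hunk 4: at line 1 remove [zkcg] add [kijh,qfr] -> 14 lines: rsamg kijh qfr etto dkdvs bfwxj azv lkue ylw fryxp wzim hetlu diu zkdsa
Hunk 5: at line 7 remove [ylw] add [yjcxa,lbr] -> 15 lines: rsamg kijh qfr etto dkdvs bfwxj azv lkue yjcxa lbr fryxp wzim hetlu diu zkdsa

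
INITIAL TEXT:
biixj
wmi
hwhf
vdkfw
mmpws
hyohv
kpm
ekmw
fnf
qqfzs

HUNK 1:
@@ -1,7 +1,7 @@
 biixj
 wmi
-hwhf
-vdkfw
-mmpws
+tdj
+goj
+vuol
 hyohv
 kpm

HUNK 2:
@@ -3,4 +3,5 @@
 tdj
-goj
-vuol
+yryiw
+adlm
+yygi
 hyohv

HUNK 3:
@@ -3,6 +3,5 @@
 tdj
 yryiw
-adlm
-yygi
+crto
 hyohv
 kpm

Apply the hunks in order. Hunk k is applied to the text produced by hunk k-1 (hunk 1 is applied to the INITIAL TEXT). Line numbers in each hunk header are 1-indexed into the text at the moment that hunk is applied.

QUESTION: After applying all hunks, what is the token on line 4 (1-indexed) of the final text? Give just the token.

Hunk 1: at line 1 remove [hwhf,vdkfw,mmpws] add [tdj,goj,vuol] -> 10 lines: biixj wmi tdj goj vuol hyohv kpm ekmw fnf qqfzs
Hunk 2: at line 3 remove [goj,vuol] add [yryiw,adlm,yygi] -> 11 lines: biixj wmi tdj yryiw adlm yygi hyohv kpm ekmw fnf qqfzs
Hunk 3: at line 3 remove [adlm,yygi] add [crto] -> 10 lines: biixj wmi tdj yryiw crto hyohv kpm ekmw fnf qqfzs
Final line 4: yryiw

Answer: yryiw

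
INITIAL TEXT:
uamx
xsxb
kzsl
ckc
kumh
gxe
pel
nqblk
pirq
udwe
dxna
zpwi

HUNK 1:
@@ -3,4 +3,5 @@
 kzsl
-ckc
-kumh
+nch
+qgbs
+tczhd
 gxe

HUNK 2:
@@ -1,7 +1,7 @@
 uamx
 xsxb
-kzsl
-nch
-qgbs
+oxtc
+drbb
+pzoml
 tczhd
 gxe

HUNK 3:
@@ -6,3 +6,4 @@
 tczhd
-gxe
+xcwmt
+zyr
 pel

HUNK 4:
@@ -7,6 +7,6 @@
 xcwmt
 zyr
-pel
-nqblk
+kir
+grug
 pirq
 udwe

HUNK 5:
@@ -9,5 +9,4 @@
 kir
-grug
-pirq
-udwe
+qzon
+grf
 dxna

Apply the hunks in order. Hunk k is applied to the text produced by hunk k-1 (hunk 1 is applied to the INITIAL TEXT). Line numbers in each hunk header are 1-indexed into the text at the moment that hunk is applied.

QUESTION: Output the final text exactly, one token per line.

Answer: uamx
xsxb
oxtc
drbb
pzoml
tczhd
xcwmt
zyr
kir
qzon
grf
dxna
zpwi

Derivation:
Hunk 1: at line 3 remove [ckc,kumh] add [nch,qgbs,tczhd] -> 13 lines: uamx xsxb kzsl nch qgbs tczhd gxe pel nqblk pirq udwe dxna zpwi
Hunk 2: at line 1 remove [kzsl,nch,qgbs] add [oxtc,drbb,pzoml] -> 13 lines: uamx xsxb oxtc drbb pzoml tczhd gxe pel nqblk pirq udwe dxna zpwi
Hunk 3: at line 6 remove [gxe] add [xcwmt,zyr] -> 14 lines: uamx xsxb oxtc drbb pzoml tczhd xcwmt zyr pel nqblk pirq udwe dxna zpwi
Hunk 4: at line 7 remove [pel,nqblk] add [kir,grug] -> 14 lines: uamx xsxb oxtc drbb pzoml tczhd xcwmt zyr kir grug pirq udwe dxna zpwi
Hunk 5: at line 9 remove [grug,pirq,udwe] add [qzon,grf] -> 13 lines: uamx xsxb oxtc drbb pzoml tczhd xcwmt zyr kir qzon grf dxna zpwi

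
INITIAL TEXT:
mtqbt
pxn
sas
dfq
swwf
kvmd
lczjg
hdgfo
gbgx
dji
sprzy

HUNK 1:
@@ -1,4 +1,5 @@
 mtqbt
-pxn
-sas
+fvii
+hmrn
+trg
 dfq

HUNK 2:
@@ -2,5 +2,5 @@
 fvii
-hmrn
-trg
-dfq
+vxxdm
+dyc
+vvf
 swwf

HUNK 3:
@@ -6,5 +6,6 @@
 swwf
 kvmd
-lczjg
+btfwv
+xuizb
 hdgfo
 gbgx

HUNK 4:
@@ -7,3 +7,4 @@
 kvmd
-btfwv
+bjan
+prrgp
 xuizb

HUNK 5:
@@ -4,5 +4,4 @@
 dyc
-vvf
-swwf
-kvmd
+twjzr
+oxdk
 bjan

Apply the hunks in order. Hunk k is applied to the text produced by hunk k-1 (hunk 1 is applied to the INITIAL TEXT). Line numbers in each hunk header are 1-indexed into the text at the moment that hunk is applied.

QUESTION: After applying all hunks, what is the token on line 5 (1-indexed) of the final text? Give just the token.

Hunk 1: at line 1 remove [pxn,sas] add [fvii,hmrn,trg] -> 12 lines: mtqbt fvii hmrn trg dfq swwf kvmd lczjg hdgfo gbgx dji sprzy
Hunk 2: at line 2 remove [hmrn,trg,dfq] add [vxxdm,dyc,vvf] -> 12 lines: mtqbt fvii vxxdm dyc vvf swwf kvmd lczjg hdgfo gbgx dji sprzy
Hunk 3: at line 6 remove [lczjg] add [btfwv,xuizb] -> 13 lines: mtqbt fvii vxxdm dyc vvf swwf kvmd btfwv xuizb hdgfo gbgx dji sprzy
Hunk 4: at line 7 remove [btfwv] add [bjan,prrgp] -> 14 lines: mtqbt fvii vxxdm dyc vvf swwf kvmd bjan prrgp xuizb hdgfo gbgx dji sprzy
Hunk 5: at line 4 remove [vvf,swwf,kvmd] add [twjzr,oxdk] -> 13 lines: mtqbt fvii vxxdm dyc twjzr oxdk bjan prrgp xuizb hdgfo gbgx dji sprzy
Final line 5: twjzr

Answer: twjzr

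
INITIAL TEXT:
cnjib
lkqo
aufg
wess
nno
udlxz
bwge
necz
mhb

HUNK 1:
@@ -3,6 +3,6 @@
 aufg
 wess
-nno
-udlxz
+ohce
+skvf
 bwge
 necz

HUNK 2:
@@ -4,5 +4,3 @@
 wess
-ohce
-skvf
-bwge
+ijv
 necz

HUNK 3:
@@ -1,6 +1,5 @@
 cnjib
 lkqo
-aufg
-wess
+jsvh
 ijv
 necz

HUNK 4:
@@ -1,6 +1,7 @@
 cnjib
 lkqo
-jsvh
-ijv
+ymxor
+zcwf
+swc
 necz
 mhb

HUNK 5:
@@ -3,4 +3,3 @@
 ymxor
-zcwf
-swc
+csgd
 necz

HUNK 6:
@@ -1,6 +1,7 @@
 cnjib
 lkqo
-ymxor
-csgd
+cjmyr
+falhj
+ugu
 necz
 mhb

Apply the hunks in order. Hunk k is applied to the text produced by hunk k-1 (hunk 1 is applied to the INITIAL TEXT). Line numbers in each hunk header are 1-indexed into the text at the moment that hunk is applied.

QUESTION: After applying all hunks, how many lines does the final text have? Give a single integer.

Answer: 7

Derivation:
Hunk 1: at line 3 remove [nno,udlxz] add [ohce,skvf] -> 9 lines: cnjib lkqo aufg wess ohce skvf bwge necz mhb
Hunk 2: at line 4 remove [ohce,skvf,bwge] add [ijv] -> 7 lines: cnjib lkqo aufg wess ijv necz mhb
Hunk 3: at line 1 remove [aufg,wess] add [jsvh] -> 6 lines: cnjib lkqo jsvh ijv necz mhb
Hunk 4: at line 1 remove [jsvh,ijv] add [ymxor,zcwf,swc] -> 7 lines: cnjib lkqo ymxor zcwf swc necz mhb
Hunk 5: at line 3 remove [zcwf,swc] add [csgd] -> 6 lines: cnjib lkqo ymxor csgd necz mhb
Hunk 6: at line 1 remove [ymxor,csgd] add [cjmyr,falhj,ugu] -> 7 lines: cnjib lkqo cjmyr falhj ugu necz mhb
Final line count: 7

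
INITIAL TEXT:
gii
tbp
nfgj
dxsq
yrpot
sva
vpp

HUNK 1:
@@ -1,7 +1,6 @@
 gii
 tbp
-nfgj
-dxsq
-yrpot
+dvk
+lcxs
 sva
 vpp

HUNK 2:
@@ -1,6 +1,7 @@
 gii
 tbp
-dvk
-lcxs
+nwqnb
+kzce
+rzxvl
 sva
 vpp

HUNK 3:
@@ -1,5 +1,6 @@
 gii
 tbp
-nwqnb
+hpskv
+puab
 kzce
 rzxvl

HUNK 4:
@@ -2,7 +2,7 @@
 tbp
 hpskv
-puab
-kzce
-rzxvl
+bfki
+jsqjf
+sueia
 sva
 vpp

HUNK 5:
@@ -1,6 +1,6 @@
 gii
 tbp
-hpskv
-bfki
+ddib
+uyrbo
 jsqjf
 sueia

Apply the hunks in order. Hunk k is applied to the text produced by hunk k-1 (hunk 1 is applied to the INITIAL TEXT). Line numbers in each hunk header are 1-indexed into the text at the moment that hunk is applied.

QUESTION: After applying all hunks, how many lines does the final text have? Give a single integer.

Hunk 1: at line 1 remove [nfgj,dxsq,yrpot] add [dvk,lcxs] -> 6 lines: gii tbp dvk lcxs sva vpp
Hunk 2: at line 1 remove [dvk,lcxs] add [nwqnb,kzce,rzxvl] -> 7 lines: gii tbp nwqnb kzce rzxvl sva vpp
Hunk 3: at line 1 remove [nwqnb] add [hpskv,puab] -> 8 lines: gii tbp hpskv puab kzce rzxvl sva vpp
Hunk 4: at line 2 remove [puab,kzce,rzxvl] add [bfki,jsqjf,sueia] -> 8 lines: gii tbp hpskv bfki jsqjf sueia sva vpp
Hunk 5: at line 1 remove [hpskv,bfki] add [ddib,uyrbo] -> 8 lines: gii tbp ddib uyrbo jsqjf sueia sva vpp
Final line count: 8

Answer: 8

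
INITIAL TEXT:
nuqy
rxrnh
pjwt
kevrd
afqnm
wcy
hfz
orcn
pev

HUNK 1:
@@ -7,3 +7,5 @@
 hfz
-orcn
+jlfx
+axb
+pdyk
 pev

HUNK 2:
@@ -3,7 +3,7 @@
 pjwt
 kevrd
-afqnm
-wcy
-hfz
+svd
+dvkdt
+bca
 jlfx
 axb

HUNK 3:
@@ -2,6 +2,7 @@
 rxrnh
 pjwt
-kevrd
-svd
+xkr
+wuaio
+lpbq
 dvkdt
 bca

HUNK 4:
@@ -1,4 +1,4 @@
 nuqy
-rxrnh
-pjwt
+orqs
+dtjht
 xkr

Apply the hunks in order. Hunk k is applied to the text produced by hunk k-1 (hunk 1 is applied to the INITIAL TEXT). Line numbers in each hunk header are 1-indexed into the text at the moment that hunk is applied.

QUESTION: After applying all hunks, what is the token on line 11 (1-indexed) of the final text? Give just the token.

Answer: pdyk

Derivation:
Hunk 1: at line 7 remove [orcn] add [jlfx,axb,pdyk] -> 11 lines: nuqy rxrnh pjwt kevrd afqnm wcy hfz jlfx axb pdyk pev
Hunk 2: at line 3 remove [afqnm,wcy,hfz] add [svd,dvkdt,bca] -> 11 lines: nuqy rxrnh pjwt kevrd svd dvkdt bca jlfx axb pdyk pev
Hunk 3: at line 2 remove [kevrd,svd] add [xkr,wuaio,lpbq] -> 12 lines: nuqy rxrnh pjwt xkr wuaio lpbq dvkdt bca jlfx axb pdyk pev
Hunk 4: at line 1 remove [rxrnh,pjwt] add [orqs,dtjht] -> 12 lines: nuqy orqs dtjht xkr wuaio lpbq dvkdt bca jlfx axb pdyk pev
Final line 11: pdyk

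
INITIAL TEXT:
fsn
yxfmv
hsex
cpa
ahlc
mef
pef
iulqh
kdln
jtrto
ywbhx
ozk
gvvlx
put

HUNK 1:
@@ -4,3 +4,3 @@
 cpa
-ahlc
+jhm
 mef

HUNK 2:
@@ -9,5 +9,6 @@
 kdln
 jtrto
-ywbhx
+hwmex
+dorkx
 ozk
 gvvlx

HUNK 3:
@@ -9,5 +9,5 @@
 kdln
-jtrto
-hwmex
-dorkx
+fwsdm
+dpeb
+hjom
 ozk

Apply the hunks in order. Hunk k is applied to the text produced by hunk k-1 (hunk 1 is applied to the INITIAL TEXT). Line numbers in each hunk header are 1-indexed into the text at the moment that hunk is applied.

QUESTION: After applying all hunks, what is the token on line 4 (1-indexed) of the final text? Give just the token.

Hunk 1: at line 4 remove [ahlc] add [jhm] -> 14 lines: fsn yxfmv hsex cpa jhm mef pef iulqh kdln jtrto ywbhx ozk gvvlx put
Hunk 2: at line 9 remove [ywbhx] add [hwmex,dorkx] -> 15 lines: fsn yxfmv hsex cpa jhm mef pef iulqh kdln jtrto hwmex dorkx ozk gvvlx put
Hunk 3: at line 9 remove [jtrto,hwmex,dorkx] add [fwsdm,dpeb,hjom] -> 15 lines: fsn yxfmv hsex cpa jhm mef pef iulqh kdln fwsdm dpeb hjom ozk gvvlx put
Final line 4: cpa

Answer: cpa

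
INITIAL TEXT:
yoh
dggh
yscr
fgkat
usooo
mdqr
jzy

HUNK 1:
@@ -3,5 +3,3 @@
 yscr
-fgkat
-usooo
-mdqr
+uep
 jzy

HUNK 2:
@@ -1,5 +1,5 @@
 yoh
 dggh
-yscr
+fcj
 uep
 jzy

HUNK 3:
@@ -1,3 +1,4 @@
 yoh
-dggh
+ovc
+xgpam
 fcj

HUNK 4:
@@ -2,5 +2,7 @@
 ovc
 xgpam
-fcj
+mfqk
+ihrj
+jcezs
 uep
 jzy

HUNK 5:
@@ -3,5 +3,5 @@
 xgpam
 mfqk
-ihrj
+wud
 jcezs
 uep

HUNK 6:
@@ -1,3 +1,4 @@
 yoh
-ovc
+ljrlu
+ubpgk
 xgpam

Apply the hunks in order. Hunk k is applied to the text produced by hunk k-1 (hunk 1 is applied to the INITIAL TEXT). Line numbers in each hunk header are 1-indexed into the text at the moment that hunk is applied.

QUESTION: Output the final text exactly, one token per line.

Hunk 1: at line 3 remove [fgkat,usooo,mdqr] add [uep] -> 5 lines: yoh dggh yscr uep jzy
Hunk 2: at line 1 remove [yscr] add [fcj] -> 5 lines: yoh dggh fcj uep jzy
Hunk 3: at line 1 remove [dggh] add [ovc,xgpam] -> 6 lines: yoh ovc xgpam fcj uep jzy
Hunk 4: at line 2 remove [fcj] add [mfqk,ihrj,jcezs] -> 8 lines: yoh ovc xgpam mfqk ihrj jcezs uep jzy
Hunk 5: at line 3 remove [ihrj] add [wud] -> 8 lines: yoh ovc xgpam mfqk wud jcezs uep jzy
Hunk 6: at line 1 remove [ovc] add [ljrlu,ubpgk] -> 9 lines: yoh ljrlu ubpgk xgpam mfqk wud jcezs uep jzy

Answer: yoh
ljrlu
ubpgk
xgpam
mfqk
wud
jcezs
uep
jzy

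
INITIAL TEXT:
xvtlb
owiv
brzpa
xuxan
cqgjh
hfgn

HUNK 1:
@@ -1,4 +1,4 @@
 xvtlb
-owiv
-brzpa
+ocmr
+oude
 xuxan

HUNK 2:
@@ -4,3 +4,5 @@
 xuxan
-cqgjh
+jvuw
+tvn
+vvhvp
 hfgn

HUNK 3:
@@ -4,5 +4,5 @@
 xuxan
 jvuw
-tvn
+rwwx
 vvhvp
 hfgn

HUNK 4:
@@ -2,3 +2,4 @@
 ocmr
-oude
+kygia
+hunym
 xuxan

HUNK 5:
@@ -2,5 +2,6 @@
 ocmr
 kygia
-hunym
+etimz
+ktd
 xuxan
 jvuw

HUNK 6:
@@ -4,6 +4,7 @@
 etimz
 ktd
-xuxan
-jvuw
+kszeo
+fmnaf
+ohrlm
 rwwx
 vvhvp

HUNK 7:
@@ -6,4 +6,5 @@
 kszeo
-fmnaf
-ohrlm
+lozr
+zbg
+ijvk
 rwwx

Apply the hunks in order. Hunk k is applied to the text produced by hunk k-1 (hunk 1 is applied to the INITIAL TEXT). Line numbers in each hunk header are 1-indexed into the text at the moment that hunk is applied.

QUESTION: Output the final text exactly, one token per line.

Answer: xvtlb
ocmr
kygia
etimz
ktd
kszeo
lozr
zbg
ijvk
rwwx
vvhvp
hfgn

Derivation:
Hunk 1: at line 1 remove [owiv,brzpa] add [ocmr,oude] -> 6 lines: xvtlb ocmr oude xuxan cqgjh hfgn
Hunk 2: at line 4 remove [cqgjh] add [jvuw,tvn,vvhvp] -> 8 lines: xvtlb ocmr oude xuxan jvuw tvn vvhvp hfgn
Hunk 3: at line 4 remove [tvn] add [rwwx] -> 8 lines: xvtlb ocmr oude xuxan jvuw rwwx vvhvp hfgn
Hunk 4: at line 2 remove [oude] add [kygia,hunym] -> 9 lines: xvtlb ocmr kygia hunym xuxan jvuw rwwx vvhvp hfgn
Hunk 5: at line 2 remove [hunym] add [etimz,ktd] -> 10 lines: xvtlb ocmr kygia etimz ktd xuxan jvuw rwwx vvhvp hfgn
Hunk 6: at line 4 remove [xuxan,jvuw] add [kszeo,fmnaf,ohrlm] -> 11 lines: xvtlb ocmr kygia etimz ktd kszeo fmnaf ohrlm rwwx vvhvp hfgn
Hunk 7: at line 6 remove [fmnaf,ohrlm] add [lozr,zbg,ijvk] -> 12 lines: xvtlb ocmr kygia etimz ktd kszeo lozr zbg ijvk rwwx vvhvp hfgn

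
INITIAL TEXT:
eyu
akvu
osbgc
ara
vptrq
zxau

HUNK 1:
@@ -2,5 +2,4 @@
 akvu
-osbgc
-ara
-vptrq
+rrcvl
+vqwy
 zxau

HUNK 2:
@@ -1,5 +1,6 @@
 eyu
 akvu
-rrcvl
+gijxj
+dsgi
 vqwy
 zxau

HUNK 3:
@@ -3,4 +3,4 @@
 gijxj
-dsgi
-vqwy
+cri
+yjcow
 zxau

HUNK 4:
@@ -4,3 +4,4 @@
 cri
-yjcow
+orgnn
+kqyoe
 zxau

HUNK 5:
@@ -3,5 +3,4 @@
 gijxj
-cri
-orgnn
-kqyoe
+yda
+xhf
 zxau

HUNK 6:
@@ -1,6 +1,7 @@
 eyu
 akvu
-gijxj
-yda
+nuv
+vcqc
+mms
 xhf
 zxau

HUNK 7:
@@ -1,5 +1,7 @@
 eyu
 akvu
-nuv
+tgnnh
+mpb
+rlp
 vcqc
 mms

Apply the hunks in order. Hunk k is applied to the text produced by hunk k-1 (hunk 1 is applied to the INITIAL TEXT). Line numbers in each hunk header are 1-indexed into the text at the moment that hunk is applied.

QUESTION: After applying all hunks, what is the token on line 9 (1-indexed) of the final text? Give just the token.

Hunk 1: at line 2 remove [osbgc,ara,vptrq] add [rrcvl,vqwy] -> 5 lines: eyu akvu rrcvl vqwy zxau
Hunk 2: at line 1 remove [rrcvl] add [gijxj,dsgi] -> 6 lines: eyu akvu gijxj dsgi vqwy zxau
Hunk 3: at line 3 remove [dsgi,vqwy] add [cri,yjcow] -> 6 lines: eyu akvu gijxj cri yjcow zxau
Hunk 4: at line 4 remove [yjcow] add [orgnn,kqyoe] -> 7 lines: eyu akvu gijxj cri orgnn kqyoe zxau
Hunk 5: at line 3 remove [cri,orgnn,kqyoe] add [yda,xhf] -> 6 lines: eyu akvu gijxj yda xhf zxau
Hunk 6: at line 1 remove [gijxj,yda] add [nuv,vcqc,mms] -> 7 lines: eyu akvu nuv vcqc mms xhf zxau
Hunk 7: at line 1 remove [nuv] add [tgnnh,mpb,rlp] -> 9 lines: eyu akvu tgnnh mpb rlp vcqc mms xhf zxau
Final line 9: zxau

Answer: zxau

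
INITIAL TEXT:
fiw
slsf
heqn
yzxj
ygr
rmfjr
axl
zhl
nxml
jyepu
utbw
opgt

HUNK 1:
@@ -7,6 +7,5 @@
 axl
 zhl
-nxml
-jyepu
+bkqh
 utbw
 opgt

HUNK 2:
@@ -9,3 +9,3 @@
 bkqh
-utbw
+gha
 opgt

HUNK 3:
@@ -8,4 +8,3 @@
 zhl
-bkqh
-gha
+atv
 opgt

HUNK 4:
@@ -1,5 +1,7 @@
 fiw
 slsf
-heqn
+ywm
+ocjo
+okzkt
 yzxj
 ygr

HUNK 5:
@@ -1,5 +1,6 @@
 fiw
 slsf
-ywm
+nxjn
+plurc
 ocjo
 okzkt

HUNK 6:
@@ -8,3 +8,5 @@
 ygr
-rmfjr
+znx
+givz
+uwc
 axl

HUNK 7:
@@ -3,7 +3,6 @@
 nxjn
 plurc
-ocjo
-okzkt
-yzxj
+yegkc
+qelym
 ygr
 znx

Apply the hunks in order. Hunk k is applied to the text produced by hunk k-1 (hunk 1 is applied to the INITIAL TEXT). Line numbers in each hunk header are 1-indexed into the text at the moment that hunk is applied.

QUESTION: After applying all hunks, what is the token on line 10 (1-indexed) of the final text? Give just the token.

Hunk 1: at line 7 remove [nxml,jyepu] add [bkqh] -> 11 lines: fiw slsf heqn yzxj ygr rmfjr axl zhl bkqh utbw opgt
Hunk 2: at line 9 remove [utbw] add [gha] -> 11 lines: fiw slsf heqn yzxj ygr rmfjr axl zhl bkqh gha opgt
Hunk 3: at line 8 remove [bkqh,gha] add [atv] -> 10 lines: fiw slsf heqn yzxj ygr rmfjr axl zhl atv opgt
Hunk 4: at line 1 remove [heqn] add [ywm,ocjo,okzkt] -> 12 lines: fiw slsf ywm ocjo okzkt yzxj ygr rmfjr axl zhl atv opgt
Hunk 5: at line 1 remove [ywm] add [nxjn,plurc] -> 13 lines: fiw slsf nxjn plurc ocjo okzkt yzxj ygr rmfjr axl zhl atv opgt
Hunk 6: at line 8 remove [rmfjr] add [znx,givz,uwc] -> 15 lines: fiw slsf nxjn plurc ocjo okzkt yzxj ygr znx givz uwc axl zhl atv opgt
Hunk 7: at line 3 remove [ocjo,okzkt,yzxj] add [yegkc,qelym] -> 14 lines: fiw slsf nxjn plurc yegkc qelym ygr znx givz uwc axl zhl atv opgt
Final line 10: uwc

Answer: uwc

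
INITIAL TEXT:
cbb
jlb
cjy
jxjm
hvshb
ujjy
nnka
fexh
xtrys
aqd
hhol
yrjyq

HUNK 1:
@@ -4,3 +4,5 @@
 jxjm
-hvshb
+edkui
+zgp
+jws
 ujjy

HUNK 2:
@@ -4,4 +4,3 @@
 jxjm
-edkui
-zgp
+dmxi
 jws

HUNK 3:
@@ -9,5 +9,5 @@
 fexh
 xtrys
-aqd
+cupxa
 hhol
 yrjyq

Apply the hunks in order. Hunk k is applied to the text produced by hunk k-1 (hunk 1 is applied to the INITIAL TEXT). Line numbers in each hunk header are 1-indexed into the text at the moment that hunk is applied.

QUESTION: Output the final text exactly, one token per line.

Answer: cbb
jlb
cjy
jxjm
dmxi
jws
ujjy
nnka
fexh
xtrys
cupxa
hhol
yrjyq

Derivation:
Hunk 1: at line 4 remove [hvshb] add [edkui,zgp,jws] -> 14 lines: cbb jlb cjy jxjm edkui zgp jws ujjy nnka fexh xtrys aqd hhol yrjyq
Hunk 2: at line 4 remove [edkui,zgp] add [dmxi] -> 13 lines: cbb jlb cjy jxjm dmxi jws ujjy nnka fexh xtrys aqd hhol yrjyq
Hunk 3: at line 9 remove [aqd] add [cupxa] -> 13 lines: cbb jlb cjy jxjm dmxi jws ujjy nnka fexh xtrys cupxa hhol yrjyq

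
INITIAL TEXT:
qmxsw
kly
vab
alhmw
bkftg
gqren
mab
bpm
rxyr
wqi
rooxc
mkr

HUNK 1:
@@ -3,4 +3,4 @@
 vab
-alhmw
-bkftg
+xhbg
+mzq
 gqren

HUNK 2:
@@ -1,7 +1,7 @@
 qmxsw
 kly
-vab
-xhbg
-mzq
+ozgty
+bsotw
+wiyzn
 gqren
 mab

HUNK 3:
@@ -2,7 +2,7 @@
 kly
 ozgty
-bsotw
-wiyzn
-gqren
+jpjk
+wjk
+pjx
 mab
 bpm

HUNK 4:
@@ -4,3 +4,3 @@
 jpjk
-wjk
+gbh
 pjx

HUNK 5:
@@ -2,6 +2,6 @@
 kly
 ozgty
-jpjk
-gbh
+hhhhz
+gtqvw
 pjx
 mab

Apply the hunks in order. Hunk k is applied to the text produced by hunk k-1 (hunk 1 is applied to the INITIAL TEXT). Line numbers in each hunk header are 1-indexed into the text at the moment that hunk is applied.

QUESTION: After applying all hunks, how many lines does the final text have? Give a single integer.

Hunk 1: at line 3 remove [alhmw,bkftg] add [xhbg,mzq] -> 12 lines: qmxsw kly vab xhbg mzq gqren mab bpm rxyr wqi rooxc mkr
Hunk 2: at line 1 remove [vab,xhbg,mzq] add [ozgty,bsotw,wiyzn] -> 12 lines: qmxsw kly ozgty bsotw wiyzn gqren mab bpm rxyr wqi rooxc mkr
Hunk 3: at line 2 remove [bsotw,wiyzn,gqren] add [jpjk,wjk,pjx] -> 12 lines: qmxsw kly ozgty jpjk wjk pjx mab bpm rxyr wqi rooxc mkr
Hunk 4: at line 4 remove [wjk] add [gbh] -> 12 lines: qmxsw kly ozgty jpjk gbh pjx mab bpm rxyr wqi rooxc mkr
Hunk 5: at line 2 remove [jpjk,gbh] add [hhhhz,gtqvw] -> 12 lines: qmxsw kly ozgty hhhhz gtqvw pjx mab bpm rxyr wqi rooxc mkr
Final line count: 12

Answer: 12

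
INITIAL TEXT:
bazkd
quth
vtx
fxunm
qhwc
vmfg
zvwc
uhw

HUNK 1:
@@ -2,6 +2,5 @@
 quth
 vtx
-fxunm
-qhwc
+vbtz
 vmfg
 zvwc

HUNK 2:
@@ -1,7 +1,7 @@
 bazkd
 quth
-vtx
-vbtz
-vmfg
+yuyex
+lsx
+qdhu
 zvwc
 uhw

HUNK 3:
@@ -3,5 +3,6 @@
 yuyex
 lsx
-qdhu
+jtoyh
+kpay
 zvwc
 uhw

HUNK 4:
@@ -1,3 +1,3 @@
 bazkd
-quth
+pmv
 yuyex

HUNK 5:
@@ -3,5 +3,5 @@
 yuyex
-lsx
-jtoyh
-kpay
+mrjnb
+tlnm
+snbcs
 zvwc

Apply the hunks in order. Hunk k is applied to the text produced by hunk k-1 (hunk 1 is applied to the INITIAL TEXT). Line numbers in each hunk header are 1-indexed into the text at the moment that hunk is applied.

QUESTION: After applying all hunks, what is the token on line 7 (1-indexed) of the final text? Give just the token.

Hunk 1: at line 2 remove [fxunm,qhwc] add [vbtz] -> 7 lines: bazkd quth vtx vbtz vmfg zvwc uhw
Hunk 2: at line 1 remove [vtx,vbtz,vmfg] add [yuyex,lsx,qdhu] -> 7 lines: bazkd quth yuyex lsx qdhu zvwc uhw
Hunk 3: at line 3 remove [qdhu] add [jtoyh,kpay] -> 8 lines: bazkd quth yuyex lsx jtoyh kpay zvwc uhw
Hunk 4: at line 1 remove [quth] add [pmv] -> 8 lines: bazkd pmv yuyex lsx jtoyh kpay zvwc uhw
Hunk 5: at line 3 remove [lsx,jtoyh,kpay] add [mrjnb,tlnm,snbcs] -> 8 lines: bazkd pmv yuyex mrjnb tlnm snbcs zvwc uhw
Final line 7: zvwc

Answer: zvwc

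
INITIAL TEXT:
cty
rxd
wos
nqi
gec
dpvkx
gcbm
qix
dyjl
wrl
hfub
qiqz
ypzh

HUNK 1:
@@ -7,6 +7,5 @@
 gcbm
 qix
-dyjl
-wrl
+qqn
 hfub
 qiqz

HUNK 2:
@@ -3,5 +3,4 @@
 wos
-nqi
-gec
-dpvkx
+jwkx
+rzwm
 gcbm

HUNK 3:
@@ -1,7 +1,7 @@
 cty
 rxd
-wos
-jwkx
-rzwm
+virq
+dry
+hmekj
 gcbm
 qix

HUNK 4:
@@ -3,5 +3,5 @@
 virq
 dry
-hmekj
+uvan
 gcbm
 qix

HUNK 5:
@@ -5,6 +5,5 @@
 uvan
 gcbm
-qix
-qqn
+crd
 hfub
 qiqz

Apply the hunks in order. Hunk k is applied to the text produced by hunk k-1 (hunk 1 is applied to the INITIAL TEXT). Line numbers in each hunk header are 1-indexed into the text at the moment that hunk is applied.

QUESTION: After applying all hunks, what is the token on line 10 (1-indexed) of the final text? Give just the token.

Answer: ypzh

Derivation:
Hunk 1: at line 7 remove [dyjl,wrl] add [qqn] -> 12 lines: cty rxd wos nqi gec dpvkx gcbm qix qqn hfub qiqz ypzh
Hunk 2: at line 3 remove [nqi,gec,dpvkx] add [jwkx,rzwm] -> 11 lines: cty rxd wos jwkx rzwm gcbm qix qqn hfub qiqz ypzh
Hunk 3: at line 1 remove [wos,jwkx,rzwm] add [virq,dry,hmekj] -> 11 lines: cty rxd virq dry hmekj gcbm qix qqn hfub qiqz ypzh
Hunk 4: at line 3 remove [hmekj] add [uvan] -> 11 lines: cty rxd virq dry uvan gcbm qix qqn hfub qiqz ypzh
Hunk 5: at line 5 remove [qix,qqn] add [crd] -> 10 lines: cty rxd virq dry uvan gcbm crd hfub qiqz ypzh
Final line 10: ypzh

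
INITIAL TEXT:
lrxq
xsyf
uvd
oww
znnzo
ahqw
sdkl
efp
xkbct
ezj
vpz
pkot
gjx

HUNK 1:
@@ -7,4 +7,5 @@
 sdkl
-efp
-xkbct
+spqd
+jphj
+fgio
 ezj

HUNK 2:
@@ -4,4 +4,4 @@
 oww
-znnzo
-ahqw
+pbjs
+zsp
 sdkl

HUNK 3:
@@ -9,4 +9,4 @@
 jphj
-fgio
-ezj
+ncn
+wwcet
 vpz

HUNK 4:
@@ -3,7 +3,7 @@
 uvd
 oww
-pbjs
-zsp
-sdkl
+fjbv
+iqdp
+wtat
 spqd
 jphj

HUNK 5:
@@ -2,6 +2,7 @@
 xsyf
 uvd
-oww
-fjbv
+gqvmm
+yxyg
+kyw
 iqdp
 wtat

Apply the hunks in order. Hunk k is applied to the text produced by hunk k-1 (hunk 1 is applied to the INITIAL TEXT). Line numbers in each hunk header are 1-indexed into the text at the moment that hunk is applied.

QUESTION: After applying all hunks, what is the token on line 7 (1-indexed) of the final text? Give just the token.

Answer: iqdp

Derivation:
Hunk 1: at line 7 remove [efp,xkbct] add [spqd,jphj,fgio] -> 14 lines: lrxq xsyf uvd oww znnzo ahqw sdkl spqd jphj fgio ezj vpz pkot gjx
Hunk 2: at line 4 remove [znnzo,ahqw] add [pbjs,zsp] -> 14 lines: lrxq xsyf uvd oww pbjs zsp sdkl spqd jphj fgio ezj vpz pkot gjx
Hunk 3: at line 9 remove [fgio,ezj] add [ncn,wwcet] -> 14 lines: lrxq xsyf uvd oww pbjs zsp sdkl spqd jphj ncn wwcet vpz pkot gjx
Hunk 4: at line 3 remove [pbjs,zsp,sdkl] add [fjbv,iqdp,wtat] -> 14 lines: lrxq xsyf uvd oww fjbv iqdp wtat spqd jphj ncn wwcet vpz pkot gjx
Hunk 5: at line 2 remove [oww,fjbv] add [gqvmm,yxyg,kyw] -> 15 lines: lrxq xsyf uvd gqvmm yxyg kyw iqdp wtat spqd jphj ncn wwcet vpz pkot gjx
Final line 7: iqdp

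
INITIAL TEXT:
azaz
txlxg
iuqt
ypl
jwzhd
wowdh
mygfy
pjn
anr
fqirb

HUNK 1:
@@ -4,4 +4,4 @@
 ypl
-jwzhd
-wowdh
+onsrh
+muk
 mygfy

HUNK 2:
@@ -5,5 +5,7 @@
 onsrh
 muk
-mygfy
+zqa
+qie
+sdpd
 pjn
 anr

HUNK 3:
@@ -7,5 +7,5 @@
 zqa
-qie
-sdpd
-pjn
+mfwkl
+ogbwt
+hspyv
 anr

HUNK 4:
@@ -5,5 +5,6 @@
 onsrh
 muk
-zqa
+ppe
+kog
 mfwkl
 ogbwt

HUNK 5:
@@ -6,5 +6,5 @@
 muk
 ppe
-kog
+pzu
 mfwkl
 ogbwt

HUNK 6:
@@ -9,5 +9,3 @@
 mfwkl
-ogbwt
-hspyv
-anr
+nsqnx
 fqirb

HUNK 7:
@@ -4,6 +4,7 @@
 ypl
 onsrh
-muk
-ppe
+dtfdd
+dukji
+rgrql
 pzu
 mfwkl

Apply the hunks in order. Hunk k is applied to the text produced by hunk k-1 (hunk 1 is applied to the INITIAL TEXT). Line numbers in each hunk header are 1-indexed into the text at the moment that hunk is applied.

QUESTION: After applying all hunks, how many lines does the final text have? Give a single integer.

Answer: 12

Derivation:
Hunk 1: at line 4 remove [jwzhd,wowdh] add [onsrh,muk] -> 10 lines: azaz txlxg iuqt ypl onsrh muk mygfy pjn anr fqirb
Hunk 2: at line 5 remove [mygfy] add [zqa,qie,sdpd] -> 12 lines: azaz txlxg iuqt ypl onsrh muk zqa qie sdpd pjn anr fqirb
Hunk 3: at line 7 remove [qie,sdpd,pjn] add [mfwkl,ogbwt,hspyv] -> 12 lines: azaz txlxg iuqt ypl onsrh muk zqa mfwkl ogbwt hspyv anr fqirb
Hunk 4: at line 5 remove [zqa] add [ppe,kog] -> 13 lines: azaz txlxg iuqt ypl onsrh muk ppe kog mfwkl ogbwt hspyv anr fqirb
Hunk 5: at line 6 remove [kog] add [pzu] -> 13 lines: azaz txlxg iuqt ypl onsrh muk ppe pzu mfwkl ogbwt hspyv anr fqirb
Hunk 6: at line 9 remove [ogbwt,hspyv,anr] add [nsqnx] -> 11 lines: azaz txlxg iuqt ypl onsrh muk ppe pzu mfwkl nsqnx fqirb
Hunk 7: at line 4 remove [muk,ppe] add [dtfdd,dukji,rgrql] -> 12 lines: azaz txlxg iuqt ypl onsrh dtfdd dukji rgrql pzu mfwkl nsqnx fqirb
Final line count: 12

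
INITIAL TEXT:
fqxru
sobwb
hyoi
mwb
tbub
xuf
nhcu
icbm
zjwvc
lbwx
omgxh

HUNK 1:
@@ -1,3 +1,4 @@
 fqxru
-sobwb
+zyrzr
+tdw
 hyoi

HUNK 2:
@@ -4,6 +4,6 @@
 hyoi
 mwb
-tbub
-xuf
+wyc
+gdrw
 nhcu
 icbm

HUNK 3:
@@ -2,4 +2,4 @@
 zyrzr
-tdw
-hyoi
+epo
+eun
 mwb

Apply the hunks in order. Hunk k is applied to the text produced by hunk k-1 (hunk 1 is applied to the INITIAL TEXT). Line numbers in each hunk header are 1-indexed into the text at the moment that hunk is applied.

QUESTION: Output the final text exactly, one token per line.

Answer: fqxru
zyrzr
epo
eun
mwb
wyc
gdrw
nhcu
icbm
zjwvc
lbwx
omgxh

Derivation:
Hunk 1: at line 1 remove [sobwb] add [zyrzr,tdw] -> 12 lines: fqxru zyrzr tdw hyoi mwb tbub xuf nhcu icbm zjwvc lbwx omgxh
Hunk 2: at line 4 remove [tbub,xuf] add [wyc,gdrw] -> 12 lines: fqxru zyrzr tdw hyoi mwb wyc gdrw nhcu icbm zjwvc lbwx omgxh
Hunk 3: at line 2 remove [tdw,hyoi] add [epo,eun] -> 12 lines: fqxru zyrzr epo eun mwb wyc gdrw nhcu icbm zjwvc lbwx omgxh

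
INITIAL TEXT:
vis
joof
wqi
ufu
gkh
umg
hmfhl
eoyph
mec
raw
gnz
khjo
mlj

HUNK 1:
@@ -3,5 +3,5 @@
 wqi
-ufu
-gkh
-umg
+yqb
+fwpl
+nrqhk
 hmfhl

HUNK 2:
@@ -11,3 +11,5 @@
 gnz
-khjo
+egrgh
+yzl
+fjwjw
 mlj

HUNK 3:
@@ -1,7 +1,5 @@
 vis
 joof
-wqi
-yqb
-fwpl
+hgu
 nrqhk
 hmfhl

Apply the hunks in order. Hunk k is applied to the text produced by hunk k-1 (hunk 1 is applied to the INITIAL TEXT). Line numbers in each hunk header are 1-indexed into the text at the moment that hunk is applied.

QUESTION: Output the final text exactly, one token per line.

Hunk 1: at line 3 remove [ufu,gkh,umg] add [yqb,fwpl,nrqhk] -> 13 lines: vis joof wqi yqb fwpl nrqhk hmfhl eoyph mec raw gnz khjo mlj
Hunk 2: at line 11 remove [khjo] add [egrgh,yzl,fjwjw] -> 15 lines: vis joof wqi yqb fwpl nrqhk hmfhl eoyph mec raw gnz egrgh yzl fjwjw mlj
Hunk 3: at line 1 remove [wqi,yqb,fwpl] add [hgu] -> 13 lines: vis joof hgu nrqhk hmfhl eoyph mec raw gnz egrgh yzl fjwjw mlj

Answer: vis
joof
hgu
nrqhk
hmfhl
eoyph
mec
raw
gnz
egrgh
yzl
fjwjw
mlj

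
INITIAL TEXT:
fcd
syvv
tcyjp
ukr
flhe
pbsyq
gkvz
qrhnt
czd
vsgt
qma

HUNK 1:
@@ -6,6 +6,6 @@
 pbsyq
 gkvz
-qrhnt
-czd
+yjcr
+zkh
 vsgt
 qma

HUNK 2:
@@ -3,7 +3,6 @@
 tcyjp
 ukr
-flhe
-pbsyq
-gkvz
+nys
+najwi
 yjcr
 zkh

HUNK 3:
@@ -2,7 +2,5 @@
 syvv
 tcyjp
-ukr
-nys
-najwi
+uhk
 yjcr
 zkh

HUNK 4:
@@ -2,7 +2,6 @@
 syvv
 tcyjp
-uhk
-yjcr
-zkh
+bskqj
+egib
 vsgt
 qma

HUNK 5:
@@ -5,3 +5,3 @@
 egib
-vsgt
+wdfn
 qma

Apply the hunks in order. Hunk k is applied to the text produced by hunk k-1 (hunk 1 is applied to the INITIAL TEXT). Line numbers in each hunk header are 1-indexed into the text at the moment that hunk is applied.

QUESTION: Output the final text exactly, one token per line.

Answer: fcd
syvv
tcyjp
bskqj
egib
wdfn
qma

Derivation:
Hunk 1: at line 6 remove [qrhnt,czd] add [yjcr,zkh] -> 11 lines: fcd syvv tcyjp ukr flhe pbsyq gkvz yjcr zkh vsgt qma
Hunk 2: at line 3 remove [flhe,pbsyq,gkvz] add [nys,najwi] -> 10 lines: fcd syvv tcyjp ukr nys najwi yjcr zkh vsgt qma
Hunk 3: at line 2 remove [ukr,nys,najwi] add [uhk] -> 8 lines: fcd syvv tcyjp uhk yjcr zkh vsgt qma
Hunk 4: at line 2 remove [uhk,yjcr,zkh] add [bskqj,egib] -> 7 lines: fcd syvv tcyjp bskqj egib vsgt qma
Hunk 5: at line 5 remove [vsgt] add [wdfn] -> 7 lines: fcd syvv tcyjp bskqj egib wdfn qma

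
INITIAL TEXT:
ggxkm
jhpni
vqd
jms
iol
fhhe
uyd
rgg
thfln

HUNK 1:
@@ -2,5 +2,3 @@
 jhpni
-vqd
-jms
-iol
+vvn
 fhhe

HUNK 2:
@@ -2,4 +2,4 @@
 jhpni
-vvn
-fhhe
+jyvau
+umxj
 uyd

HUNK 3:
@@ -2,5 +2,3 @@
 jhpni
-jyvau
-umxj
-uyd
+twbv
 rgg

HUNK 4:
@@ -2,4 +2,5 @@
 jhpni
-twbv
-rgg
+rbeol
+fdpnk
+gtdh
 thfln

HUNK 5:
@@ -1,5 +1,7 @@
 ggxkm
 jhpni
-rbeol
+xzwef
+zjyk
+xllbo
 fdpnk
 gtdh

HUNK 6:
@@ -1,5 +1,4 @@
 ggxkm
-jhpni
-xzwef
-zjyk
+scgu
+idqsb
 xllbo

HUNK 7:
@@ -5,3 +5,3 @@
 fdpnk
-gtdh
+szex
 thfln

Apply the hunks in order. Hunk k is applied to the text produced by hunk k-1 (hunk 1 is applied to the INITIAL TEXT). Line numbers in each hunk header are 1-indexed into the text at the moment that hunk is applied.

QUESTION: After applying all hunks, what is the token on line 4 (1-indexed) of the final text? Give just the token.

Hunk 1: at line 2 remove [vqd,jms,iol] add [vvn] -> 7 lines: ggxkm jhpni vvn fhhe uyd rgg thfln
Hunk 2: at line 2 remove [vvn,fhhe] add [jyvau,umxj] -> 7 lines: ggxkm jhpni jyvau umxj uyd rgg thfln
Hunk 3: at line 2 remove [jyvau,umxj,uyd] add [twbv] -> 5 lines: ggxkm jhpni twbv rgg thfln
Hunk 4: at line 2 remove [twbv,rgg] add [rbeol,fdpnk,gtdh] -> 6 lines: ggxkm jhpni rbeol fdpnk gtdh thfln
Hunk 5: at line 1 remove [rbeol] add [xzwef,zjyk,xllbo] -> 8 lines: ggxkm jhpni xzwef zjyk xllbo fdpnk gtdh thfln
Hunk 6: at line 1 remove [jhpni,xzwef,zjyk] add [scgu,idqsb] -> 7 lines: ggxkm scgu idqsb xllbo fdpnk gtdh thfln
Hunk 7: at line 5 remove [gtdh] add [szex] -> 7 lines: ggxkm scgu idqsb xllbo fdpnk szex thfln
Final line 4: xllbo

Answer: xllbo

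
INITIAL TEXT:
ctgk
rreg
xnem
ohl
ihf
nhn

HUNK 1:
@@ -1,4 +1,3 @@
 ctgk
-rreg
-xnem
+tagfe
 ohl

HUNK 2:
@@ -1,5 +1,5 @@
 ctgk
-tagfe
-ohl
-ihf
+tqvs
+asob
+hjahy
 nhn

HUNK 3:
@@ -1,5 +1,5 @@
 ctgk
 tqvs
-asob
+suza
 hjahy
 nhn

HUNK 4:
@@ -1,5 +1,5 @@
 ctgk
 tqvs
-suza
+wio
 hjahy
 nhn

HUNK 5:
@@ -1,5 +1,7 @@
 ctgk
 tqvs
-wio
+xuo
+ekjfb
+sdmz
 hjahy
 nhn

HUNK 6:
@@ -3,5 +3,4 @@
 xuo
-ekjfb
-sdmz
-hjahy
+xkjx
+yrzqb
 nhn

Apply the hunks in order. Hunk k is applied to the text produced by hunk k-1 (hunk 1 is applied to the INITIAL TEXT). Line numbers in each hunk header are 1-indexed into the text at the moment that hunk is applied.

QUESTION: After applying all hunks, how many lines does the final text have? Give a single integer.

Answer: 6

Derivation:
Hunk 1: at line 1 remove [rreg,xnem] add [tagfe] -> 5 lines: ctgk tagfe ohl ihf nhn
Hunk 2: at line 1 remove [tagfe,ohl,ihf] add [tqvs,asob,hjahy] -> 5 lines: ctgk tqvs asob hjahy nhn
Hunk 3: at line 1 remove [asob] add [suza] -> 5 lines: ctgk tqvs suza hjahy nhn
Hunk 4: at line 1 remove [suza] add [wio] -> 5 lines: ctgk tqvs wio hjahy nhn
Hunk 5: at line 1 remove [wio] add [xuo,ekjfb,sdmz] -> 7 lines: ctgk tqvs xuo ekjfb sdmz hjahy nhn
Hunk 6: at line 3 remove [ekjfb,sdmz,hjahy] add [xkjx,yrzqb] -> 6 lines: ctgk tqvs xuo xkjx yrzqb nhn
Final line count: 6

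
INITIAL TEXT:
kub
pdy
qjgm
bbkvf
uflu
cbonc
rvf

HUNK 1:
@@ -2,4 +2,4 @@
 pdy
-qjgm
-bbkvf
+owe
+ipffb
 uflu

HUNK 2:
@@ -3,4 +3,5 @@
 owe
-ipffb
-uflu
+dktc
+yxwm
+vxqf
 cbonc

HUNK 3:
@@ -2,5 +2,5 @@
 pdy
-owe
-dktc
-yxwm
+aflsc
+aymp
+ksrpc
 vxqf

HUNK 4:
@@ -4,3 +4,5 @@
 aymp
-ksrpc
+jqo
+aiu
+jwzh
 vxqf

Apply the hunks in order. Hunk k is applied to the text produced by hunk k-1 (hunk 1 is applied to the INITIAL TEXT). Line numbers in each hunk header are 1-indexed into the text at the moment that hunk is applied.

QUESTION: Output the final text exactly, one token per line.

Answer: kub
pdy
aflsc
aymp
jqo
aiu
jwzh
vxqf
cbonc
rvf

Derivation:
Hunk 1: at line 2 remove [qjgm,bbkvf] add [owe,ipffb] -> 7 lines: kub pdy owe ipffb uflu cbonc rvf
Hunk 2: at line 3 remove [ipffb,uflu] add [dktc,yxwm,vxqf] -> 8 lines: kub pdy owe dktc yxwm vxqf cbonc rvf
Hunk 3: at line 2 remove [owe,dktc,yxwm] add [aflsc,aymp,ksrpc] -> 8 lines: kub pdy aflsc aymp ksrpc vxqf cbonc rvf
Hunk 4: at line 4 remove [ksrpc] add [jqo,aiu,jwzh] -> 10 lines: kub pdy aflsc aymp jqo aiu jwzh vxqf cbonc rvf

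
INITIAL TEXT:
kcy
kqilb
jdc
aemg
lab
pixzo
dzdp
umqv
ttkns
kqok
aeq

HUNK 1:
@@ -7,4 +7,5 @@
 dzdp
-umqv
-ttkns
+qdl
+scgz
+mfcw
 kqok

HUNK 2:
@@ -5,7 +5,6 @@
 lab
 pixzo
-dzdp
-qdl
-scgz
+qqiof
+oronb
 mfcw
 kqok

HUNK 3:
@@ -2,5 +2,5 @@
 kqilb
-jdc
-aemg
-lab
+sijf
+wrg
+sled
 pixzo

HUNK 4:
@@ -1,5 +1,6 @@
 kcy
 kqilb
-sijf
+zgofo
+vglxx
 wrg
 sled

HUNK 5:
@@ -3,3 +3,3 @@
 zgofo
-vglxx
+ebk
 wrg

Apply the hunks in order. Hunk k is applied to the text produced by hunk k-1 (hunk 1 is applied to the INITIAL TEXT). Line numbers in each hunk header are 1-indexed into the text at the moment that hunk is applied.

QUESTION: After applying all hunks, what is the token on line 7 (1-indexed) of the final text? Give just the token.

Hunk 1: at line 7 remove [umqv,ttkns] add [qdl,scgz,mfcw] -> 12 lines: kcy kqilb jdc aemg lab pixzo dzdp qdl scgz mfcw kqok aeq
Hunk 2: at line 5 remove [dzdp,qdl,scgz] add [qqiof,oronb] -> 11 lines: kcy kqilb jdc aemg lab pixzo qqiof oronb mfcw kqok aeq
Hunk 3: at line 2 remove [jdc,aemg,lab] add [sijf,wrg,sled] -> 11 lines: kcy kqilb sijf wrg sled pixzo qqiof oronb mfcw kqok aeq
Hunk 4: at line 1 remove [sijf] add [zgofo,vglxx] -> 12 lines: kcy kqilb zgofo vglxx wrg sled pixzo qqiof oronb mfcw kqok aeq
Hunk 5: at line 3 remove [vglxx] add [ebk] -> 12 lines: kcy kqilb zgofo ebk wrg sled pixzo qqiof oronb mfcw kqok aeq
Final line 7: pixzo

Answer: pixzo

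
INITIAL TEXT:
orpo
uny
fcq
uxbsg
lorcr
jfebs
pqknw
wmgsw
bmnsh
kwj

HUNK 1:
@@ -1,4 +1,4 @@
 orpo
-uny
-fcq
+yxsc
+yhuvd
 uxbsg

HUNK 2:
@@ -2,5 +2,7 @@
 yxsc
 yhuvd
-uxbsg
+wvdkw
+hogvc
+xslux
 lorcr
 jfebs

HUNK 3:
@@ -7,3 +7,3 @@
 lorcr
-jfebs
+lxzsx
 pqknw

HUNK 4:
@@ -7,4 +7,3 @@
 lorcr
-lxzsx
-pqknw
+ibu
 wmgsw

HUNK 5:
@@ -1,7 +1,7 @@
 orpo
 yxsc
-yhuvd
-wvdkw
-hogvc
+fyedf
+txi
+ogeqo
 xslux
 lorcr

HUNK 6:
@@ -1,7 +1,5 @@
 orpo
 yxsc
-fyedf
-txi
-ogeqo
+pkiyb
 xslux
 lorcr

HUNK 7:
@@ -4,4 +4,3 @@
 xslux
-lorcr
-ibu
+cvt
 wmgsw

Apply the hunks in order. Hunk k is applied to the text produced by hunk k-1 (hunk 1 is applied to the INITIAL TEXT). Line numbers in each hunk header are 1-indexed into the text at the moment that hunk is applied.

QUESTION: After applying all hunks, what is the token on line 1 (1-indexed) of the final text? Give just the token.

Answer: orpo

Derivation:
Hunk 1: at line 1 remove [uny,fcq] add [yxsc,yhuvd] -> 10 lines: orpo yxsc yhuvd uxbsg lorcr jfebs pqknw wmgsw bmnsh kwj
Hunk 2: at line 2 remove [uxbsg] add [wvdkw,hogvc,xslux] -> 12 lines: orpo yxsc yhuvd wvdkw hogvc xslux lorcr jfebs pqknw wmgsw bmnsh kwj
Hunk 3: at line 7 remove [jfebs] add [lxzsx] -> 12 lines: orpo yxsc yhuvd wvdkw hogvc xslux lorcr lxzsx pqknw wmgsw bmnsh kwj
Hunk 4: at line 7 remove [lxzsx,pqknw] add [ibu] -> 11 lines: orpo yxsc yhuvd wvdkw hogvc xslux lorcr ibu wmgsw bmnsh kwj
Hunk 5: at line 1 remove [yhuvd,wvdkw,hogvc] add [fyedf,txi,ogeqo] -> 11 lines: orpo yxsc fyedf txi ogeqo xslux lorcr ibu wmgsw bmnsh kwj
Hunk 6: at line 1 remove [fyedf,txi,ogeqo] add [pkiyb] -> 9 lines: orpo yxsc pkiyb xslux lorcr ibu wmgsw bmnsh kwj
Hunk 7: at line 4 remove [lorcr,ibu] add [cvt] -> 8 lines: orpo yxsc pkiyb xslux cvt wmgsw bmnsh kwj
Final line 1: orpo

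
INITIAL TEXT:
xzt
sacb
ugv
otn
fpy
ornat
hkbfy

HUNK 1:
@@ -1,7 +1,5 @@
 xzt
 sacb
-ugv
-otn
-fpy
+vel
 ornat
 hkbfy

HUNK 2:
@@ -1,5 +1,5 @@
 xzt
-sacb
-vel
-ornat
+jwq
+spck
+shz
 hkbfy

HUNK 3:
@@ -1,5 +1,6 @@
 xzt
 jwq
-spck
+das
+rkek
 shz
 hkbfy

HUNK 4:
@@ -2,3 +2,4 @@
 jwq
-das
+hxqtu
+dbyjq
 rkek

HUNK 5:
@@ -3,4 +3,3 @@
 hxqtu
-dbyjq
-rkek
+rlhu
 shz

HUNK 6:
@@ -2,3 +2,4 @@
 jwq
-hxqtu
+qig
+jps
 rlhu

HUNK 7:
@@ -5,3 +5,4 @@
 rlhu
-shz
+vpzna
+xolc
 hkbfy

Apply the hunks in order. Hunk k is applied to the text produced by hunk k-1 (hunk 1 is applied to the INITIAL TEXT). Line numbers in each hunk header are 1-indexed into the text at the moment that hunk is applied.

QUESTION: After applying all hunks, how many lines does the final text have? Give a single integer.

Hunk 1: at line 1 remove [ugv,otn,fpy] add [vel] -> 5 lines: xzt sacb vel ornat hkbfy
Hunk 2: at line 1 remove [sacb,vel,ornat] add [jwq,spck,shz] -> 5 lines: xzt jwq spck shz hkbfy
Hunk 3: at line 1 remove [spck] add [das,rkek] -> 6 lines: xzt jwq das rkek shz hkbfy
Hunk 4: at line 2 remove [das] add [hxqtu,dbyjq] -> 7 lines: xzt jwq hxqtu dbyjq rkek shz hkbfy
Hunk 5: at line 3 remove [dbyjq,rkek] add [rlhu] -> 6 lines: xzt jwq hxqtu rlhu shz hkbfy
Hunk 6: at line 2 remove [hxqtu] add [qig,jps] -> 7 lines: xzt jwq qig jps rlhu shz hkbfy
Hunk 7: at line 5 remove [shz] add [vpzna,xolc] -> 8 lines: xzt jwq qig jps rlhu vpzna xolc hkbfy
Final line count: 8

Answer: 8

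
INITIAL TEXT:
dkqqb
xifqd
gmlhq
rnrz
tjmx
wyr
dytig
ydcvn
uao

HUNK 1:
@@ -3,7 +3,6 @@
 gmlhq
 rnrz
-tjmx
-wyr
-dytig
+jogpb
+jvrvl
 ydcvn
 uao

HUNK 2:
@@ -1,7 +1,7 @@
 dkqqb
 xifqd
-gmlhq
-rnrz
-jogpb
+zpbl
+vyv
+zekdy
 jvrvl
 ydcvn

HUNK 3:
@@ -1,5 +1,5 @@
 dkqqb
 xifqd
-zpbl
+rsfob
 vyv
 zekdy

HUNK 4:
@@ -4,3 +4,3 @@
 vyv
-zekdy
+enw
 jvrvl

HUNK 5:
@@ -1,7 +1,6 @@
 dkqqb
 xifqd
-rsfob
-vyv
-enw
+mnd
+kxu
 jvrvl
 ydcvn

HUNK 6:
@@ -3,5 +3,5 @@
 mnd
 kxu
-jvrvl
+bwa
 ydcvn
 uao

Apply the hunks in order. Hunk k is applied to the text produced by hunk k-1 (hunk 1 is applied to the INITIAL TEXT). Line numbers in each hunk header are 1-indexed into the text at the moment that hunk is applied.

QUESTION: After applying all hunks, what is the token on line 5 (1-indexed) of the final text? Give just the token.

Answer: bwa

Derivation:
Hunk 1: at line 3 remove [tjmx,wyr,dytig] add [jogpb,jvrvl] -> 8 lines: dkqqb xifqd gmlhq rnrz jogpb jvrvl ydcvn uao
Hunk 2: at line 1 remove [gmlhq,rnrz,jogpb] add [zpbl,vyv,zekdy] -> 8 lines: dkqqb xifqd zpbl vyv zekdy jvrvl ydcvn uao
Hunk 3: at line 1 remove [zpbl] add [rsfob] -> 8 lines: dkqqb xifqd rsfob vyv zekdy jvrvl ydcvn uao
Hunk 4: at line 4 remove [zekdy] add [enw] -> 8 lines: dkqqb xifqd rsfob vyv enw jvrvl ydcvn uao
Hunk 5: at line 1 remove [rsfob,vyv,enw] add [mnd,kxu] -> 7 lines: dkqqb xifqd mnd kxu jvrvl ydcvn uao
Hunk 6: at line 3 remove [jvrvl] add [bwa] -> 7 lines: dkqqb xifqd mnd kxu bwa ydcvn uao
Final line 5: bwa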